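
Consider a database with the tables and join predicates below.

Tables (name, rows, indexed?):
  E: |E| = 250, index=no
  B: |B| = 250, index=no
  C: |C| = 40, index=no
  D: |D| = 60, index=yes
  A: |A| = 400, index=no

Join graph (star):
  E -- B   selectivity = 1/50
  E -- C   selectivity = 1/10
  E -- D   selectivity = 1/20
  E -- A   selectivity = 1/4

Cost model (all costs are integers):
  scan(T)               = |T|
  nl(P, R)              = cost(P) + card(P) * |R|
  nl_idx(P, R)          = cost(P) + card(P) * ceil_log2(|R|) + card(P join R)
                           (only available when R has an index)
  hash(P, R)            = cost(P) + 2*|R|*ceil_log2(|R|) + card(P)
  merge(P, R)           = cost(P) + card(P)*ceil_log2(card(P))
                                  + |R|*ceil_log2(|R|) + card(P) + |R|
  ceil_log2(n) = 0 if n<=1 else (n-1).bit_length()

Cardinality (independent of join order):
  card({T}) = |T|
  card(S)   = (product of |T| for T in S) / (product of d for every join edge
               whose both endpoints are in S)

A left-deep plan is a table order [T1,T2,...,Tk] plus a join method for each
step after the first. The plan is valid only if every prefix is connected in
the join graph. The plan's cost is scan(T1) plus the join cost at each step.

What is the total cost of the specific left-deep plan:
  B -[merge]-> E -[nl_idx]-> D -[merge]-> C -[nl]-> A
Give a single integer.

6065030

step 1: scan B: cost=250, card=250
step 2: join E via merge
    card(P join E) = 250*250/(50) = 1250
    cost = 250 + 250*8 + 250*8 + 250 + 250 = 4750
step 3: join D via nl_idx
    card(P join D) = 1250*60/(20) = 3750
    cost = 4750 + 1250*6 + 3750 = 16000
step 4: join C via merge
    card(P join C) = 3750*40/(10) = 15000
    cost = 16000 + 3750*12 + 40*6 + 3750 + 40 = 65030
step 5: join A via nl
    card(P join A) = 15000*400/(4) = 1500000
    cost = 65030 + 15000*400 = 6065030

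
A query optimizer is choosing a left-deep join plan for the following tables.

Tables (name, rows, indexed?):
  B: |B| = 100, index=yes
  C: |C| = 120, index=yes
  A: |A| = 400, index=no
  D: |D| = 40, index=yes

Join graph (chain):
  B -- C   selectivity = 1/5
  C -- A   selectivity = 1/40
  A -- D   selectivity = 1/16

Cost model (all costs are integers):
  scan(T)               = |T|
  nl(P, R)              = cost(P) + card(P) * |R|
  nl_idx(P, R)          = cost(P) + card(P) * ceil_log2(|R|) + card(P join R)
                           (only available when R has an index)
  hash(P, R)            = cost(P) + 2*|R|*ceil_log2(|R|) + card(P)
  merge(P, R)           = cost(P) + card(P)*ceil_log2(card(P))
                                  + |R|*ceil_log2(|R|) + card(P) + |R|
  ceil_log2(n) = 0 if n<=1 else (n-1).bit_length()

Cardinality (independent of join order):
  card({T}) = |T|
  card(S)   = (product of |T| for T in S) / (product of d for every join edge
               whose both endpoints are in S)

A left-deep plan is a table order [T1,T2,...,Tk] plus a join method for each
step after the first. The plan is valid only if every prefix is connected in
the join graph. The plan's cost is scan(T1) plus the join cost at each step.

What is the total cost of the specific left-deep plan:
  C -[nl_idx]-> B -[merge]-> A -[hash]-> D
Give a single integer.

63040

step 1: scan C: cost=120, card=120
step 2: join B via nl_idx
    card(P join B) = 120*100/(5) = 2400
    cost = 120 + 120*7 + 2400 = 3360
step 3: join A via merge
    card(P join A) = 2400*400/(40) = 24000
    cost = 3360 + 2400*12 + 400*9 + 2400 + 400 = 38560
step 4: join D via hash
    card(P join D) = 24000*40/(16) = 60000
    cost = 38560 + 2*40*6 + 24000 = 63040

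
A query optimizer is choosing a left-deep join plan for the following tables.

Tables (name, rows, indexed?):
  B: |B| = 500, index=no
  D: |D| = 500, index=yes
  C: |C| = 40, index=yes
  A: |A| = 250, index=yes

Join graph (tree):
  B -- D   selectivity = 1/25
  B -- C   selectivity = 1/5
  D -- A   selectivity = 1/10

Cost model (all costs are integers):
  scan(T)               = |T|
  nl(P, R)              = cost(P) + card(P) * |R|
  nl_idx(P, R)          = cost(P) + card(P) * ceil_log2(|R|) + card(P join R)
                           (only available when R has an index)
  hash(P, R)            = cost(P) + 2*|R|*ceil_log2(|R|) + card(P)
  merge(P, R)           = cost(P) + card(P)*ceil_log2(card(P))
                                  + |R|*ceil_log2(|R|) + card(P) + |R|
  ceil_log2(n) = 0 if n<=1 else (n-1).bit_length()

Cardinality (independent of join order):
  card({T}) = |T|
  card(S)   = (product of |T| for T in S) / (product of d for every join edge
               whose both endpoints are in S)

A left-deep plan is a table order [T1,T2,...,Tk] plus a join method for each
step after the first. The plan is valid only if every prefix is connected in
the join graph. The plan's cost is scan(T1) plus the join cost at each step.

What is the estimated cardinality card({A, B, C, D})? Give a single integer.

2000000

Tables in S: A(250), B(500), C(40), D(500)
Edges inside S: B-D(d=25), B-C(d=5), D-A(d=10)
numerator = 250 * 500 * 40 * 500 = 2500000000
denominator = 25 * 5 * 10 = 1250
card(S) = 2500000000 / 1250 = 2000000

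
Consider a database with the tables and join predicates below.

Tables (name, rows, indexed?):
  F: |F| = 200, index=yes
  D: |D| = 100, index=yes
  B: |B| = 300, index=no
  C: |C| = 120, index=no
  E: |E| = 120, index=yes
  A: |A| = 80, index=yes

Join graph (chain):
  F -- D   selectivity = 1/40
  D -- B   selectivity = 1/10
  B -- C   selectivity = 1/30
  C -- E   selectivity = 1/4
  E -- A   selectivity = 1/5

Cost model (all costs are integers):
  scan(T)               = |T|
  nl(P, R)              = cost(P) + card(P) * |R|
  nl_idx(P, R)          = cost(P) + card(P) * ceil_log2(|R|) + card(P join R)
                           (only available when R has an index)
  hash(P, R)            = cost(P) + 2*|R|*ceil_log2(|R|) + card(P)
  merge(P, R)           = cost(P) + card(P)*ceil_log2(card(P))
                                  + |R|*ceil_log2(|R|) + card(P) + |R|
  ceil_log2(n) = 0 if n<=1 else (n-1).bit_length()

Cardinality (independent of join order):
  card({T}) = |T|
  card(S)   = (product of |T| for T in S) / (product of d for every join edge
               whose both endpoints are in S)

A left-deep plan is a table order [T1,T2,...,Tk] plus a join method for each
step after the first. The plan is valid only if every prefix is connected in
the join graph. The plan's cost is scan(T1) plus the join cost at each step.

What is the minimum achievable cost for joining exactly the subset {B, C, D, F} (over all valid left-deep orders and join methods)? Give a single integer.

20080

Selinger DP over subsets of {B,C,D,F}:
  {F}: scan cost=200, card=200
  {D}: scan cost=100, card=100
  {B}: scan cost=300, card=300
  {C}: scan cost=120, card=120
  {DF}: card=500; try (F,nl_idx)→1400, (D,hash)→1800, (D,nl_idx)→2100, (F,merge)→2700, (D,merge)→2800, (F,hash)→3400 …(+2); best=1400 via (F,nl_idx)
  {BD}: card=3000; try (D,hash)→2000, (B,merge)→3900, (D,merge)→4100, (D,nl_idx)→5400, (B,hash)→5600, (B,nl)→30100 …(+1); best=2000 via (D,hash)
  {BC}: card=1200; try (C,hash)→2280, (B,merge)→4080, (C,merge)→4260, (B,hash)→5640, (B,nl)→36120, (C,nl)→36300; best=2280 via (C,hash)
  {BDF}: card=15000; try (B,hash)→7300, (F,hash)→8200, (B,merge)→9400, (F,nl_idx)→41000, (F,merge)→42800, (B,nl)→151400 …(+1); best=7300 via (B,hash)
  {BCD}: card=12000; try (D,hash)→4880, (C,hash)→6680, (D,merge)→17480, (D,nl_idx)→22680, (C,merge)→41960, (D,nl)→122280 …(+1); best=4880 via (D,hash)
  {BCDF}: card=60000; try (F,hash)→20080, (C,hash)→23980, (F,nl_idx)→160880, (F,merge)→186680, (C,merge)→233260, (C,nl)→1807300 …(+1); best=20080 via (F,hash)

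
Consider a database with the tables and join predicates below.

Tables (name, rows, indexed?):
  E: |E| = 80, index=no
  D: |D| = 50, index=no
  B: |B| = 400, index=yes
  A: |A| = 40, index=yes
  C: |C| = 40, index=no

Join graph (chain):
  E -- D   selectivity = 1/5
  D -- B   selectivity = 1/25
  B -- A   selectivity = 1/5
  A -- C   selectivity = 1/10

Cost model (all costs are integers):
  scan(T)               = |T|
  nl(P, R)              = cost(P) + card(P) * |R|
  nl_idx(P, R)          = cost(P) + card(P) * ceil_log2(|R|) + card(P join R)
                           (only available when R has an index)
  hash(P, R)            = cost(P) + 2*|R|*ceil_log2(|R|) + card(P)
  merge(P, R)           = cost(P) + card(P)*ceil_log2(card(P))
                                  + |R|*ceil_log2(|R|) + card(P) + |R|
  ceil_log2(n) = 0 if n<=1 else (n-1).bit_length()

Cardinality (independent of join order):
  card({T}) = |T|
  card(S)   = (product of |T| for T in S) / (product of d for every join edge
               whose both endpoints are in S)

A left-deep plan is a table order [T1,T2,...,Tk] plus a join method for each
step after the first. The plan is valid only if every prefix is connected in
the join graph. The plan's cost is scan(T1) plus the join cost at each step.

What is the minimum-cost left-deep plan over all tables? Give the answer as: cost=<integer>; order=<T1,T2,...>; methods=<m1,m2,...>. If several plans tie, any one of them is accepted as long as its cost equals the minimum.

Selinger DP (subsets sized 1..n):
  {E}: scan cost=80, card=80
  {D}: scan cost=50, card=50
  {B}: scan cost=400, card=400
  {A}: scan cost=40, card=40
  {C}: scan cost=40, card=40
  {DE}: card=800; try (D,hash)→760, (E,merge)→1040, (D,merge)→1070, (E,hash)→1220, (E,nl)→4050, (D,nl)→4080; best=760 via (D,hash)
  {BD}: card=800; try (B,nl_idx)→1300, (D,hash)→1400, (B,merge)→4400, (D,merge)→4750, (B,hash)→7300, (B,nl)→20050 …(+1); best=1300 via (B,nl_idx)
  {AB}: card=3200; try (A,hash)→1280, (B,nl_idx)→3600, (B,merge)→4320, (A,merge)→4680, (A,nl_idx)→6000, (B,hash)→7280 …(+2); best=1280 via (A,hash)
  {AC}: card=160; try (A,nl_idx)→440, (C,hash)→560, (A,hash)→560, (C,merge)→600, (A,merge)→600, (C,nl)→1640 …(+1); best=440 via (A,nl_idx)
  {BDE}: card=12800; try (E,hash)→3220, (B,hash)→8760, (E,merge)→10740, (B,merge)→13560, (B,nl_idx)→20760, (E,nl)→65300 …(+1); best=3220 via (E,hash)
  {ABD}: card=6400; try (A,hash)→2580, (D,hash)→5080, (A,merge)→10380, (A,nl_idx)→12500, (A,nl)→33300, (D,merge)→43230 …(+1); best=2580 via (A,hash)
  {ABC}: card=12800; try (C,hash)→4960, (B,merge)→5880, (B,hash)→7800, (B,nl_idx)→14680, (C,merge)→43160, (B,nl)→64440 …(+1); best=4960 via (C,hash)
  {ABDE}: card=102400; try (E,hash)→10100, (A,hash)→16500, (E,merge)→92820, (A,nl_idx)→182420, (A,merge)→195500, (E,nl)→514580 …(+1); best=10100 via (E,hash)
  {ABCD}: card=25600; try (C,hash)→9460, (D,hash)→18360, (C,merge)→92460, (D,merge)→197310, (C,nl)→258580, (D,nl)→644960; best=9460 via (C,hash)
  {ABCDE}: card=409600; try (E,hash)→36180, (C,hash)→112980, (E,merge)→419700, (C,merge)→1853580, (E,nl)→2057460, (C,nl)→4106100; best=36180 via (E,hash)

cost=36180; order=D,B,A,C,E; methods=nl_idx,hash,hash,hash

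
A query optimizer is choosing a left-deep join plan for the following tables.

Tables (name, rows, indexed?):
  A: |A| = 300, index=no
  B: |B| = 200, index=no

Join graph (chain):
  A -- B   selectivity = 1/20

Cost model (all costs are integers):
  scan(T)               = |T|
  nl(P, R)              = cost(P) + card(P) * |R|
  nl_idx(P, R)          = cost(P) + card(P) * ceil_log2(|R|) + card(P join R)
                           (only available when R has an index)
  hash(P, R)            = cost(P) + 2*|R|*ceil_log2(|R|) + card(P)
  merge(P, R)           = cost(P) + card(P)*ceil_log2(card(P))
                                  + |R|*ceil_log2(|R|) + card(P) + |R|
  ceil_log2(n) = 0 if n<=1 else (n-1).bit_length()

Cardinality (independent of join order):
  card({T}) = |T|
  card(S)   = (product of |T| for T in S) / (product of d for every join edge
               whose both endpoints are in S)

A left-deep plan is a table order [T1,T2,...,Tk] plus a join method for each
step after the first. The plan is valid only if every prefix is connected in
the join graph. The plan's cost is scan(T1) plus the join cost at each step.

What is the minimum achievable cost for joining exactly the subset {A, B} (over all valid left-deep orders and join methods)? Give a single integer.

Selinger DP over subsets of {A,B}:
  {A}: scan cost=300, card=300
  {B}: scan cost=200, card=200
  {AB}: card=3000; try (B,hash)→3800, (A,merge)→5000, (B,merge)→5100, (A,hash)→5800, (A,nl)→60200, (B,nl)→60300; best=3800 via (B,hash)

3800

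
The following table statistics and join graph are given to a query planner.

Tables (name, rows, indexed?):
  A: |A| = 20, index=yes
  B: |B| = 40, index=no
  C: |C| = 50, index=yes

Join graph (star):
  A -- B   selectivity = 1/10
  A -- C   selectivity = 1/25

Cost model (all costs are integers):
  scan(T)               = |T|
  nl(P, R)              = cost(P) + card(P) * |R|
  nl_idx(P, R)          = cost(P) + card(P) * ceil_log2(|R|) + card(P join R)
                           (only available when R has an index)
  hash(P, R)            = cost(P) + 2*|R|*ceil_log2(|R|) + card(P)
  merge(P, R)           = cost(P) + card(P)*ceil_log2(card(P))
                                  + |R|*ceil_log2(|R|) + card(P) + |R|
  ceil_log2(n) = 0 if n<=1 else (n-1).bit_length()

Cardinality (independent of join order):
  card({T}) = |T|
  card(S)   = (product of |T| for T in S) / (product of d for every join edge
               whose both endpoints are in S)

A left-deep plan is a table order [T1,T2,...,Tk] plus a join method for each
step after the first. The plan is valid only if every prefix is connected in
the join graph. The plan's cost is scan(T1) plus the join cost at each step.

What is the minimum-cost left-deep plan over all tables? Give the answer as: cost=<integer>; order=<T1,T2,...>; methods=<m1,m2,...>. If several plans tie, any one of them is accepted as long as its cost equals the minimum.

cost=700; order=A,C,B; methods=nl_idx,hash

Selinger DP (subsets sized 1..n):
  {A}: scan cost=20, card=20
  {B}: scan cost=40, card=40
  {C}: scan cost=50, card=50
  {AB}: card=80; try (A,hash)→280, (A,nl_idx)→320, (B,merge)→420, (A,merge)→440, (B,hash)→520, (B,nl)→820 …(+1); best=280 via (A,hash)
  {AC}: card=40; try (C,nl_idx)→180, (A,hash)→300, (A,nl_idx)→340, (C,merge)→490, (A,merge)→520, (C,hash)→640 …(+2); best=180 via (C,nl_idx)
  {ABC}: card=160; try (B,hash)→700, (B,merge)→740, (C,nl_idx)→920, (C,hash)→960, (C,merge)→1270, (B,nl)→1780 …(+1); best=700 via (B,hash)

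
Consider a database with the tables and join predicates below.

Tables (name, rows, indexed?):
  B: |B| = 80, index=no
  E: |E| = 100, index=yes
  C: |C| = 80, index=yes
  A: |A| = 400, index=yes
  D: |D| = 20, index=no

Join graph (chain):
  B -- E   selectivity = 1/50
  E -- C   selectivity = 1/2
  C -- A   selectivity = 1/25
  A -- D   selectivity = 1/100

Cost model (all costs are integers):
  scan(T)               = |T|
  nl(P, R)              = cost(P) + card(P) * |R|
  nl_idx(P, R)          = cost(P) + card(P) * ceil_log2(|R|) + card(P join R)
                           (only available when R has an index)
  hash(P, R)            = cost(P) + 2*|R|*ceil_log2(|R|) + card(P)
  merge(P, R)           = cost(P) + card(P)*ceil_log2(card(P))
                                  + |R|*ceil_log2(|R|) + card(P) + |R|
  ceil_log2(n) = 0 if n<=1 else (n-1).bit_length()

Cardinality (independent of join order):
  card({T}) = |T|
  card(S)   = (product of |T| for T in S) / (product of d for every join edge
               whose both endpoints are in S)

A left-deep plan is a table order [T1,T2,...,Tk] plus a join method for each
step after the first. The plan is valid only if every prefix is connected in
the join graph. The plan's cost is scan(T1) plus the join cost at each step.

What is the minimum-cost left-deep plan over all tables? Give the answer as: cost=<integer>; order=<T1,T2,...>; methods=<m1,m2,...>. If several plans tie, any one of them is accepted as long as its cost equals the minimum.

Selinger DP (subsets sized 1..n):
  {B}: scan cost=80, card=80
  {E}: scan cost=100, card=100
  {C}: scan cost=80, card=80
  {A}: scan cost=400, card=400
  {D}: scan cost=20, card=20
  {BE}: card=160; try (E,nl_idx)→800, (B,hash)→1320, (E,merge)→1520, (B,merge)→1540, (E,hash)→1560, (E,nl)→8080 …(+1); best=800 via (E,nl_idx)
  {CE}: card=4000; try (C,hash)→1320, (E,merge)→1520, (C,merge)→1540, (E,hash)→1560, (E,nl_idx)→4640, (C,nl_idx)→4800 …(+2); best=1320 via (C,hash)
  {AC}: card=1280; try (C,hash)→1920, (A,nl_idx)→2080, (C,nl_idx)→4480, (A,merge)→4720, (C,merge)→5040, (A,hash)→7360 …(+2); best=1920 via (C,hash)
  {AD}: card=80; try (A,nl_idx)→280, (D,hash)→1000, (A,merge)→4140, (D,merge)→4520, (A,hash)→7240, (A,nl)→8020 …(+1); best=280 via (A,nl_idx)
  {BCE}: card=6400; try (C,hash)→2080, (C,merge)→2880, (B,hash)→6440, (C,nl_idx)→8320, (C,nl)→13600, (B,merge)→53960 …(+1); best=2080 via (C,hash)
  {ACE}: card=64000; try (E,hash)→4600, (A,hash)→12520, (E,merge)→18080, (A,merge)→57320, (E,nl_idx)→74880, (A,nl_idx)→101320 …(+2); best=4600 via (E,hash)
  {ACD}: card=256; try (C,nl_idx)→1096, (C,hash)→1480, (C,merge)→1560, (D,hash)→3400, (C,nl)→6680, (D,merge)→17400 …(+1); best=1096 via (C,nl_idx)
  {ABCE}: card=102400; try (A,hash)→15680, (B,hash)→69720, (A,merge)→95680, (A,nl_idx)→162080, (B,merge)→1093240, (A,nl)→2562080 …(+1); best=15680 via (A,hash)
  {ACDE}: card=12800; try (E,hash)→2752, (E,merge)→4200, (E,nl_idx)→15688, (E,nl)→26696, (D,hash)→68800, (D,merge)→1092720 …(+1); best=2752 via (E,hash)
  {ABCDE}: card=20480; try (B,hash)→16672, (D,hash)→118280, (B,merge)→195392, (B,nl)→1026752, (D,merge)→1859000, (D,nl)→2063680; best=16672 via (B,hash)

cost=16672; order=D,A,C,E,B; methods=nl_idx,nl_idx,hash,hash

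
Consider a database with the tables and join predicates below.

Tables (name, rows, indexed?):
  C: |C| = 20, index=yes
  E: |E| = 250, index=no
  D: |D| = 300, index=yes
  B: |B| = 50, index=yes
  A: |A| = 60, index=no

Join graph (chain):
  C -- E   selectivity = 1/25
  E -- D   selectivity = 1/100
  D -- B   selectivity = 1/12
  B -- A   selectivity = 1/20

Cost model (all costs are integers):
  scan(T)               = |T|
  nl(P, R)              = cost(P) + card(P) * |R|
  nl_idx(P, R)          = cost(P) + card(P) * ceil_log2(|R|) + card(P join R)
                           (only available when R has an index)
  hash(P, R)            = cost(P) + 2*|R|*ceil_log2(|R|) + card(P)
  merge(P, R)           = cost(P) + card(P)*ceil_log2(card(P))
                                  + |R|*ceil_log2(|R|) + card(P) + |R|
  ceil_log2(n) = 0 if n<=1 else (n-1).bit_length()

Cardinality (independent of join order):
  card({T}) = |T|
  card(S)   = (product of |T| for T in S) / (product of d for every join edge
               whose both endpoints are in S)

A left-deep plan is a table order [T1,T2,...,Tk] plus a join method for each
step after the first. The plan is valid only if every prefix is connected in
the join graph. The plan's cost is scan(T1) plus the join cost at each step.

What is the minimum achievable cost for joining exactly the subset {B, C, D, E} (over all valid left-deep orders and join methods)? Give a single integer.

Selinger DP over subsets of {B,C,D,E}:
  {C}: scan cost=20, card=20
  {E}: scan cost=250, card=250
  {D}: scan cost=300, card=300
  {B}: scan cost=50, card=50
  {CE}: card=200; try (C,hash)→700, (C,nl_idx)→1700, (E,merge)→2390, (C,merge)→2620, (E,hash)→4040, (E,nl)→5020 …(+1); best=700 via (C,hash)
  {DE}: card=750; try (D,nl_idx)→3250, (E,hash)→4600, (D,merge)→5500, (E,merge)→5550, (D,hash)→5900, (D,nl)→75250 …(+1); best=3250 via (D,nl_idx)
  {BD}: card=1250; try (B,hash)→1200, (D,nl_idx)→1750, (B,nl_idx)→3350, (D,merge)→3400, (B,merge)→3650, (D,hash)→5500 …(+2); best=1200 via (B,hash)
  {CDE}: card=600; try (D,nl_idx)→3100, (C,hash)→4200, (D,merge)→5500, (D,hash)→6300, (C,nl_idx)→7600, (C,merge)→11620 …(+2); best=3100 via (D,nl_idx)
  {BDE}: card=3125; try (B,hash)→4600, (E,hash)→6450, (B,nl_idx)→10875, (B,merge)→11850, (E,merge)→18450, (B,nl)→40750 …(+1); best=4600 via (B,hash)
  {BCDE}: card=2500; try (B,hash)→4300, (C,hash)→7925, (B,nl_idx)→9200, (B,merge)→10050, (C,nl_idx)→22725, (B,nl)→33100 …(+2); best=4300 via (B,hash)

4300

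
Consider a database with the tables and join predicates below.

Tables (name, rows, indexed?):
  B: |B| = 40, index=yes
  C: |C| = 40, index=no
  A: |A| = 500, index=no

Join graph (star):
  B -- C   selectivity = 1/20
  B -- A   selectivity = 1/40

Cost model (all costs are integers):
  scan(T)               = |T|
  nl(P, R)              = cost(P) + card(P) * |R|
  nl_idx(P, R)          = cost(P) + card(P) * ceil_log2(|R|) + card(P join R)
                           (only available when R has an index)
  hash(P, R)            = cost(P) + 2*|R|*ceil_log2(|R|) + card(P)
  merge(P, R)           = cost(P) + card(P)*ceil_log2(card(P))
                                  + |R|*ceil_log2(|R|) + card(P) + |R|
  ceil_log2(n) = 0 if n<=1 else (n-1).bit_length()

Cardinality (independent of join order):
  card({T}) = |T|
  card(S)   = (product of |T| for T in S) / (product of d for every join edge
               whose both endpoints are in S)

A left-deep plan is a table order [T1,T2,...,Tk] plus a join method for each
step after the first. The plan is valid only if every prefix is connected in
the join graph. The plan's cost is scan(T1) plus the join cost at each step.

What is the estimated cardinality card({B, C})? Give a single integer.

Tables in S: B(40), C(40)
Edges inside S: B-C(d=20)
numerator = 40 * 40 = 1600
denominator = 20 = 20
card(S) = 1600 / 20 = 80

80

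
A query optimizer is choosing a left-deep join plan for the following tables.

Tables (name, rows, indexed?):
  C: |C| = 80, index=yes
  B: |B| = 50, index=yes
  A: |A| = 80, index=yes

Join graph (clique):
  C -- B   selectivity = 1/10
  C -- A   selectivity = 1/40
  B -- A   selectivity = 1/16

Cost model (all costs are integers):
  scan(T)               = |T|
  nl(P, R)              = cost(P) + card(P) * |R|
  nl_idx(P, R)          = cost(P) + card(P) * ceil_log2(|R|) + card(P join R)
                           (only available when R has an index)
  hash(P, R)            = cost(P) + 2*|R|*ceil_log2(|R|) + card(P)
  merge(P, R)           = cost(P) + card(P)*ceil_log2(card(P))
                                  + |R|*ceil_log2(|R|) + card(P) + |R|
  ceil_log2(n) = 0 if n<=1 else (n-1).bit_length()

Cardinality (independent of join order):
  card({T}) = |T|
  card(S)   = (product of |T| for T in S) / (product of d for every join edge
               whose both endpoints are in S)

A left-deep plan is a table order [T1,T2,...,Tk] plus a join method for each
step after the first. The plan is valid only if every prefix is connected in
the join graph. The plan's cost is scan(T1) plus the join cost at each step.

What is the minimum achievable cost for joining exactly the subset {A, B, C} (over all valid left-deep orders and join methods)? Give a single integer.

Selinger DP over subsets of {A,B,C}:
  {C}: scan cost=80, card=80
  {B}: scan cost=50, card=50
  {A}: scan cost=80, card=80
  {BC}: card=400; try (B,hash)→760, (C,nl_idx)→800, (B,nl_idx)→960, (C,merge)→1040, (B,merge)→1070, (C,hash)→1220 …(+2); best=760 via (B,hash)
  {AC}: card=160; try (C,nl_idx)→800, (A,nl_idx)→800, (C,hash)→1280, (A,hash)→1280, (C,merge)→1360, (A,merge)→1360 …(+2); best=800 via (C,nl_idx)
  {AB}: card=250; try (A,nl_idx)→650, (B,hash)→760, (B,nl_idx)→810, (A,merge)→1040, (B,merge)→1070, (A,hash)→1220 …(+2); best=650 via (A,nl_idx)
  {ABC}: card=50; try (B,hash)→1560, (B,nl_idx)→1810, (C,hash)→2020, (A,hash)→2280, (C,nl_idx)→2450, (B,merge)→2590 …(+6); best=1560 via (B,hash)

1560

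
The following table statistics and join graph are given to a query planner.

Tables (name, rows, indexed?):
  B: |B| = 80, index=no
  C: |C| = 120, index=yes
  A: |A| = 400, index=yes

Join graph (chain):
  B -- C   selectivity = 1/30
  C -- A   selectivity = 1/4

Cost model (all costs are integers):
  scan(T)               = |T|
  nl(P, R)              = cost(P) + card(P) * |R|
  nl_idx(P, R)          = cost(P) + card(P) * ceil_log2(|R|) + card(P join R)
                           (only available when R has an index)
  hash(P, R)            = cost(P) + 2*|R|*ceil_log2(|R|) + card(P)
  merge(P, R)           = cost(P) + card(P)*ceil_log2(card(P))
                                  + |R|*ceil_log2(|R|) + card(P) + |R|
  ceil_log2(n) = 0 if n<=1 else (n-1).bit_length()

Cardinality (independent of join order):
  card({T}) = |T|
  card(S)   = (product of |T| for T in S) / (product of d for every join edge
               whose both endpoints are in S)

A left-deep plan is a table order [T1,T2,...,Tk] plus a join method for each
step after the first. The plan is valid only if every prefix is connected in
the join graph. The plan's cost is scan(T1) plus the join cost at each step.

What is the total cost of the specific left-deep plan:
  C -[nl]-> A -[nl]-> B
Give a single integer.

1008120

step 1: scan C: cost=120, card=120
step 2: join A via nl
    card(P join A) = 120*400/(4) = 12000
    cost = 120 + 120*400 = 48120
step 3: join B via nl
    card(P join B) = 12000*80/(30) = 32000
    cost = 48120 + 12000*80 = 1008120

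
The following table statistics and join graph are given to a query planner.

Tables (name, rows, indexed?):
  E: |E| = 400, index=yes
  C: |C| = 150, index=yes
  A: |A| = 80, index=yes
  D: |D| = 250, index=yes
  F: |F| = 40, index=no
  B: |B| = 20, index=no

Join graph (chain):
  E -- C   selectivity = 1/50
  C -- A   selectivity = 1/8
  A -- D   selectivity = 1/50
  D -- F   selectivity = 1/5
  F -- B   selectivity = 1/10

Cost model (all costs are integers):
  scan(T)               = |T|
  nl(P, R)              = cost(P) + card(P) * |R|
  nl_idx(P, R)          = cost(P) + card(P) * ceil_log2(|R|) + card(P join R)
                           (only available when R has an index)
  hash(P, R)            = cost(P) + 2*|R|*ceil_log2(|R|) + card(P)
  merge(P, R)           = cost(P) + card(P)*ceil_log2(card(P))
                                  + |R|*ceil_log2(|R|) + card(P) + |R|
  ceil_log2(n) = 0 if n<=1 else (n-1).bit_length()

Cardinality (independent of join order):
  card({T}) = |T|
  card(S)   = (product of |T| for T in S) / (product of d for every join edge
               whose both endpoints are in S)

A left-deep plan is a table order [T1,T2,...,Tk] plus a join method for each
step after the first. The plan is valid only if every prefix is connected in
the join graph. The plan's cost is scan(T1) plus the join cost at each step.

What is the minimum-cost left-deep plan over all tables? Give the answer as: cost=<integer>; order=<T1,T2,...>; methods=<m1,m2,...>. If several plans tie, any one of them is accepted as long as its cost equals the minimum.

cost=141400; order=A,D,F,B,C,E; methods=nl_idx,hash,hash,hash,hash

Selinger DP (subsets sized 1..n):
  {E}: scan cost=400, card=400
  {C}: scan cost=150, card=150
  {A}: scan cost=80, card=80
  {D}: scan cost=250, card=250
  {F}: scan cost=40, card=40
  {B}: scan cost=20, card=20
  {CE}: card=1200; try (E,nl_idx)→2700, (C,hash)→3200, (C,nl_idx)→4800, (E,merge)→5500, (C,merge)→5750, (E,hash)→7500 …(+2); best=2700 via (E,nl_idx)
  {AC}: card=1500; try (A,hash)→1420, (C,merge)→2070, (A,merge)→2140, (C,nl_idx)→2220, (C,hash)→2560, (A,nl_idx)→2700 …(+2); best=1420 via (A,hash)
  {AD}: card=400; try (D,nl_idx)→1120, (A,hash)→1620, (A,nl_idx)→2400, (D,merge)→2970, (A,merge)→3140, (D,hash)→4160 …(+2); best=1120 via (D,nl_idx)
  {DF}: card=2000; try (F,hash)→980, (D,nl_idx)→2360, (D,merge)→2570, (F,merge)→2780, (D,hash)→4080, (D,nl)→10040 …(+1); best=980 via (F,hash)
  {BF}: card=80; try (B,hash)→280, (F,merge)→420, (B,merge)→440, (F,hash)→520, (F,nl)→820, (B,nl)→840; best=280 via (B,hash)
  {ACE}: card=12000; try (A,hash)→5020, (E,hash)→10120, (A,merge)→17740, (A,nl_idx)→23100, (E,merge)→23420, (E,nl_idx)→26920 …(+2); best=5020 via (A,hash)
  {ACD}: card=7500; try (C,hash)→3920, (C,merge)→6470, (D,hash)→6920, (C,nl_idx)→11820, (D,nl_idx)→20920, (D,merge)→21670 …(+2); best=3920 via (C,hash)
  {ADF}: card=3200; try (F,hash)→2000, (A,hash)→4100, (F,merge)→5400, (F,nl)→17120, (A,nl_idx)→18180, (A,merge)→25620 …(+1); best=2000 via (F,hash)
  {BDF}: card=4000; try (D,merge)→3170, (B,hash)→3180, (D,hash)→4360, (D,nl_idx)→4920, (D,nl)→20280, (B,merge)→25100 …(+1); best=3170 via (D,merge)
  {ACDE}: card=60000; try (E,hash)→18620, (D,hash)→21020, (E,merge)→112920, (E,nl_idx)→131420, (D,nl_idx)→161020, (D,merge)→187270 …(+2); best=18620 via (E,hash)
  {ACDF}: card=60000; try (C,hash)→7600, (F,hash)→11900, (C,merge)→44950, (C,nl_idx)→87600, (F,merge)→109200, (F,nl)→303920 …(+1); best=7600 via (C,hash)
  {ABDF}: card=6400; try (B,hash)→5400, (A,hash)→8290, (A,nl_idx)→37570, (B,merge)→43720, (A,merge)→55810, (B,nl)→66000 …(+1); best=5400 via (B,hash)
  {ACDEF}: card=480000; try (E,hash)→74800, (F,hash)→79100, (E,nl_idx)→1027600, (E,merge)→1031600, (F,merge)→1038900, (F,nl)→2418620 …(+1); best=74800 via (E,hash)
  {ABCDF}: card=120000; try (C,hash)→14200, (B,hash)→67800, (C,merge)→96350, (C,nl_idx)→176600, (C,nl)→965400, (B,merge)→1027720 …(+1); best=14200 via (C,hash)
  {ABCDEF}: card=960000; try (E,hash)→141400, (B,hash)→555000, (E,nl_idx)→2054200, (E,merge)→2178200, (B,nl)→9674800, (B,merge)→9674920 …(+1); best=141400 via (E,hash)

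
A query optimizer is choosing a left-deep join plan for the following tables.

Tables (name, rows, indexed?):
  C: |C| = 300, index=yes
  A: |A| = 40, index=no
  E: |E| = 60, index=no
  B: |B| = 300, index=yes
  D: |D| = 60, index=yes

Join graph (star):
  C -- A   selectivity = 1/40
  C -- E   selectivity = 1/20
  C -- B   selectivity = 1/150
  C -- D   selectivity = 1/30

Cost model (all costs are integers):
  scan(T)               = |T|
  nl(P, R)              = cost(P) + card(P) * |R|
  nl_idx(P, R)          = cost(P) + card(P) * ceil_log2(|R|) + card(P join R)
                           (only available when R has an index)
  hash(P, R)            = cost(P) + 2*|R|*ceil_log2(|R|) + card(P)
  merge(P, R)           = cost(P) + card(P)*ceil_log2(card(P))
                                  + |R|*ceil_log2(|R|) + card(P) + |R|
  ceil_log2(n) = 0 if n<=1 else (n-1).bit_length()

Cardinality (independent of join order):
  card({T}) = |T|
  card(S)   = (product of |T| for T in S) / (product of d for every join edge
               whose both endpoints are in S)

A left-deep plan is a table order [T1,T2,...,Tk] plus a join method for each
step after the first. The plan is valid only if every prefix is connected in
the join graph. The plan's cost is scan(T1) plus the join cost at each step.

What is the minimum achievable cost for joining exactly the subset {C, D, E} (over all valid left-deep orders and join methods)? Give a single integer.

Selinger DP over subsets of {C,D,E}:
  {C}: scan cost=300, card=300
  {E}: scan cost=60, card=60
  {D}: scan cost=60, card=60
  {CE}: card=900; try (E,hash)→1320, (C,nl_idx)→1500, (C,merge)→3480, (E,merge)→3720, (C,hash)→5520, (C,nl)→18060 …(+1); best=1320 via (E,hash)
  {CD}: card=600; try (C,nl_idx)→1200, (D,hash)→1320, (D,nl_idx)→2700, (C,merge)→3480, (D,merge)→3720, (C,hash)→5520 …(+2); best=1200 via (C,nl_idx)
  {CDE}: card=1800; try (E,hash)→2520, (D,hash)→2940, (E,merge)→8220, (D,nl_idx)→8520, (D,merge)→11640, (E,nl)→37200 …(+1); best=2520 via (E,hash)

2520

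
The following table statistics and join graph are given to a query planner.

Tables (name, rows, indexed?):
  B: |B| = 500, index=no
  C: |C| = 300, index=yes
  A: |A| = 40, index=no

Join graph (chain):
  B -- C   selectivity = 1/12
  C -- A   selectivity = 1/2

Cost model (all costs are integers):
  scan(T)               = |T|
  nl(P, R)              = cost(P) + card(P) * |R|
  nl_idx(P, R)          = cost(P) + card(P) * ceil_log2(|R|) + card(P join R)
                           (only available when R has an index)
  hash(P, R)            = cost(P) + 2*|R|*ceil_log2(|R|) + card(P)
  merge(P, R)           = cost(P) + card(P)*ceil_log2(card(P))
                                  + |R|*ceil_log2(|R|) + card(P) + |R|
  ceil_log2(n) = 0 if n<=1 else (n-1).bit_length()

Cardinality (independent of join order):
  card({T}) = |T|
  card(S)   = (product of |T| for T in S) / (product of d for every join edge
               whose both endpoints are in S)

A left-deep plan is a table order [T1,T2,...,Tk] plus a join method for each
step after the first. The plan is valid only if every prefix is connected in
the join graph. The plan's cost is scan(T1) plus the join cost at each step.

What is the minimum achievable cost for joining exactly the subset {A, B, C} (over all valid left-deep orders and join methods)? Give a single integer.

Selinger DP over subsets of {A,B,C}:
  {B}: scan cost=500, card=500
  {C}: scan cost=300, card=300
  {A}: scan cost=40, card=40
  {BC}: card=12500; try (C,hash)→6400, (B,merge)→8300, (C,merge)→8500, (B,hash)→9600, (C,nl_idx)→17500, (B,nl)→150300 …(+1); best=6400 via (C,hash)
  {AC}: card=6000; try (A,hash)→1080, (C,merge)→3320, (A,merge)→3580, (C,hash)→5480, (C,nl_idx)→6400, (C,nl)→12040 …(+1); best=1080 via (A,hash)
  {ABC}: card=250000; try (B,hash)→16080, (A,hash)→19380, (B,merge)→90080, (A,merge)→194180, (A,nl)→506400, (B,nl)→3001080; best=16080 via (B,hash)

16080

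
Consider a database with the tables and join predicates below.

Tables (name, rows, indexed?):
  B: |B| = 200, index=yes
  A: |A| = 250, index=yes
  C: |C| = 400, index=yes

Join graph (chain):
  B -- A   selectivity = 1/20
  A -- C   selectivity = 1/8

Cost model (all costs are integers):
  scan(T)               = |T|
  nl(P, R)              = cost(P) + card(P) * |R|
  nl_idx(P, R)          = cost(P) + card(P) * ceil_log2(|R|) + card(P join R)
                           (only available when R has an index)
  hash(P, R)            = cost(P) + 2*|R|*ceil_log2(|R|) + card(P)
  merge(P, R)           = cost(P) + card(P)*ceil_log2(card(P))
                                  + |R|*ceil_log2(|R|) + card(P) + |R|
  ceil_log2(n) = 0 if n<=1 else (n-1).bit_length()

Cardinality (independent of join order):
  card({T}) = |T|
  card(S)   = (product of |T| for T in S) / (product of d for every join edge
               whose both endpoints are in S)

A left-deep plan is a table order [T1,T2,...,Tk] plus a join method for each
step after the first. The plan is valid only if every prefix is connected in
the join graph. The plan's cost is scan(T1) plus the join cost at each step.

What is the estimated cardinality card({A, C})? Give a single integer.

Tables in S: A(250), C(400)
Edges inside S: A-C(d=8)
numerator = 250 * 400 = 100000
denominator = 8 = 8
card(S) = 100000 / 8 = 12500

12500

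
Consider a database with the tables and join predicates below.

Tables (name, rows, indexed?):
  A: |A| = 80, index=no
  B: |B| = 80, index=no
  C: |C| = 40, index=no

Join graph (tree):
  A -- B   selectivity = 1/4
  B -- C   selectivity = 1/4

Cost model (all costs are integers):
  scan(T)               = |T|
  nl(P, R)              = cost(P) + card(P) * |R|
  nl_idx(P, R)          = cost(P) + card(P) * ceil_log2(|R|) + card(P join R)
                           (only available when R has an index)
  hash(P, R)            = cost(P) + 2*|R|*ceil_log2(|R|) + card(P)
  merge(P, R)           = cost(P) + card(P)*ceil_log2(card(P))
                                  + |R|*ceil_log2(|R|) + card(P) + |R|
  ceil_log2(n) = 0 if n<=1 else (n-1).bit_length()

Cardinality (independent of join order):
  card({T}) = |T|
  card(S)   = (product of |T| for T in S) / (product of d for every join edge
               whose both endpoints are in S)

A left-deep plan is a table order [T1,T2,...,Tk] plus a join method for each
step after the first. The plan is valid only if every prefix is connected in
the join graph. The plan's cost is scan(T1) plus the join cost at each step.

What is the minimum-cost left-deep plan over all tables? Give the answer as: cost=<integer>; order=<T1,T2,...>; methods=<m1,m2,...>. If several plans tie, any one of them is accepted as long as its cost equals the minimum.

Selinger DP (subsets sized 1..n):
  {A}: scan cost=80, card=80
  {B}: scan cost=80, card=80
  {C}: scan cost=40, card=40
  {AB}: card=1600; try (B,hash)→1280, (A,hash)→1280, (B,merge)→1360, (A,merge)→1360, (B,nl)→6480, (A,nl)→6480; best=1280 via (B,hash)
  {BC}: card=800; try (C,hash)→640, (B,merge)→960, (C,merge)→1000, (B,hash)→1200, (B,nl)→3240, (C,nl)→3280; best=640 via (C,hash)
  {ABC}: card=16000; try (A,hash)→2560, (C,hash)→3360, (A,merge)→10080, (C,merge)→20760, (A,nl)→64640, (C,nl)→65280; best=2560 via (A,hash)

cost=2560; order=B,C,A; methods=hash,hash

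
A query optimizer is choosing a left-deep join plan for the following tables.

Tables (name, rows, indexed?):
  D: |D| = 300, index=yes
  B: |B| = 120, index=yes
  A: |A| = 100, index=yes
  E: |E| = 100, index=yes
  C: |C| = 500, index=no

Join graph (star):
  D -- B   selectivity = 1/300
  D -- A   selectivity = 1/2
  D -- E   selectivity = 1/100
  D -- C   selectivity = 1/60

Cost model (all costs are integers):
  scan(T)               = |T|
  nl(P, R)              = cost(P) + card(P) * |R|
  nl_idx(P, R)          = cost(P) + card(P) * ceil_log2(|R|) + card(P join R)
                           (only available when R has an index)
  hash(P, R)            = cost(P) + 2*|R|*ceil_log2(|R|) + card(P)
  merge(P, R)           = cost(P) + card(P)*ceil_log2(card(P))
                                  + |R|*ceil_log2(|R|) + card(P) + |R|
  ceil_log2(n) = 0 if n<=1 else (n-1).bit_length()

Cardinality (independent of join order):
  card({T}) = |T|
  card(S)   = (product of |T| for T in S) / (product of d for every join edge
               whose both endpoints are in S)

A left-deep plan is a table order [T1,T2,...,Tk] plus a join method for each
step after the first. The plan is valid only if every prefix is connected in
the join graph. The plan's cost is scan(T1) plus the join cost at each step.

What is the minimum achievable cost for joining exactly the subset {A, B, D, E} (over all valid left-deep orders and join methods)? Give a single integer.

3800

Selinger DP over subsets of {A,B,D,E}:
  {D}: scan cost=300, card=300
  {B}: scan cost=120, card=120
  {A}: scan cost=100, card=100
  {E}: scan cost=100, card=100
  {BD}: card=120; try (D,nl_idx)→1320, (B,hash)→2280, (B,nl_idx)→2520, (D,merge)→4080, (B,merge)→4260, (D,hash)→5640 …(+2); best=1320 via (D,nl_idx)
  {AD}: card=15000; try (A,hash)→2000, (D,merge)→3900, (A,merge)→4100, (D,hash)→5600, (D,nl_idx)→16000, (A,nl_idx)→17400 …(+2); best=2000 via (A,hash)
  {DE}: card=300; try (D,nl_idx)→1300, (E,hash)→2000, (E,nl_idx)→2700, (D,merge)→3900, (E,merge)→4100, (D,hash)→5600 …(+2); best=1300 via (D,nl_idx)
  {ABD}: card=6000; try (A,hash)→2840, (A,merge)→3080, (A,nl_idx)→8160, (A,nl)→13320, (B,hash)→18680, (B,nl_idx)→113000 …(+2); best=2840 via (A,hash)
  {BDE}: card=120; try (E,nl_idx)→2280, (E,hash)→2840, (E,merge)→3080, (B,hash)→3280, (B,nl_idx)→3520, (B,merge)→5260 …(+2); best=2280 via (E,nl_idx)
  {ADE}: card=15000; try (A,hash)→3000, (A,merge)→5100, (E,hash)→18400, (A,nl_idx)→18400, (A,nl)→31300, (E,nl_idx)→122000 …(+2); best=3000 via (A,hash)
  {ABDE}: card=6000; try (A,hash)→3800, (A,merge)→4040, (A,nl_idx)→9120, (E,hash)→10240, (A,nl)→14280, (B,hash)→19680 …(+6); best=3800 via (A,hash)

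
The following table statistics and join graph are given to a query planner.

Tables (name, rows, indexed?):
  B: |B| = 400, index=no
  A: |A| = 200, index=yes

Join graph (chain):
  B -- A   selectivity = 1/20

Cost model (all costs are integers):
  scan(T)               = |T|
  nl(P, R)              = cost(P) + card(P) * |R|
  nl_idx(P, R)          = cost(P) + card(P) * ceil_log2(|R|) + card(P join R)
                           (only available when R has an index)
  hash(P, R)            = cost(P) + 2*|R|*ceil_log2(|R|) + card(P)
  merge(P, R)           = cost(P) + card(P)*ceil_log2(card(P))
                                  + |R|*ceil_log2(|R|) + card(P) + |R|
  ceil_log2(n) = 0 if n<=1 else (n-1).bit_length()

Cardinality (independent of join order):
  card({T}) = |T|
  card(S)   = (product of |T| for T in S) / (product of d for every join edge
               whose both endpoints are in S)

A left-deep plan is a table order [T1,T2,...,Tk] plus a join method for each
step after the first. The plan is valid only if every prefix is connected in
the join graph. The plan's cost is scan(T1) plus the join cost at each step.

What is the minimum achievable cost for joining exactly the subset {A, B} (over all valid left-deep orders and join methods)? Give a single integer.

Selinger DP over subsets of {A,B}:
  {B}: scan cost=400, card=400
  {A}: scan cost=200, card=200
  {AB}: card=4000; try (A,hash)→4000, (B,merge)→6000, (A,merge)→6200, (B,hash)→7600, (A,nl_idx)→7600, (B,nl)→80200 …(+1); best=4000 via (A,hash)

4000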